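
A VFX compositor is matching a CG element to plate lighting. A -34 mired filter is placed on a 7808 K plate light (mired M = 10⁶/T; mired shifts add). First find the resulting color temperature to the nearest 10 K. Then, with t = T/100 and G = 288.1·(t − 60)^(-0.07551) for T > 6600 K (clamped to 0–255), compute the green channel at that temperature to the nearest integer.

216

M_in = 10⁶/7808 = 128.07; M_out = 128.07 + (-34) = 94.07.
T_out = 10⁶/94.07 = 10630.0 K → 10630 K; t = 106.3.
G = 288.1·(106.3 − 60)^(-0.07551) = 288.1·46.3^(-0.07551) = 288.1·0.74857 = 215.663.
Rounded: 216.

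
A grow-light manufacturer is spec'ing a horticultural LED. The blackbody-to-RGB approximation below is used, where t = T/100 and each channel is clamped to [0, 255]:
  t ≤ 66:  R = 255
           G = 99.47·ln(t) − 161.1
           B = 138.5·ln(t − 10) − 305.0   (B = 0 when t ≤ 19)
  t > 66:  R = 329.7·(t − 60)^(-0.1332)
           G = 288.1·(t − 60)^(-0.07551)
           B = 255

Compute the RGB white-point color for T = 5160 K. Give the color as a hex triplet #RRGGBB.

t = 5160/100 = 51.6; the t ≤ 66 branch applies.
R = 255 by definition for t ≤ 66.
G = 99.47·ln 51.6 − 161.1 = 99.47·3.9435 − 161.1 = 231.162.
B = 138.5·ln(51.6 − 10) − 305.0 = 138.5·ln 41.6 − 305.0 = 138.5·3.7281 − 305.0 = 211.342.
Rounded: (255, 231, 211).
In hex: #FFE7D3.

#FFE7D3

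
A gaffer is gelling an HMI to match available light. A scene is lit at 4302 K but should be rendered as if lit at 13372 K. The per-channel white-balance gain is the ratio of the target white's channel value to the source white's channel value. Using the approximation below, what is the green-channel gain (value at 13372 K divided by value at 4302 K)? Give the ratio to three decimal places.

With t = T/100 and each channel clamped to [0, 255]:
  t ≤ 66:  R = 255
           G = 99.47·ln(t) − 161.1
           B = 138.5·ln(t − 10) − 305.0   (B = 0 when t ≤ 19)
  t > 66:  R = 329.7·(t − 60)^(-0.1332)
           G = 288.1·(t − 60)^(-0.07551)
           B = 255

At 4302 K (t = 43.02):
  G = 99.47·ln 43.02 − 161.1 = 99.47·3.7617 − 161.1 = 213.073.
At 13372 K (t = 133.72):
  G = 288.1·(133.72 − 60)^(-0.07551) = 288.1·73.72^(-0.07551) = 288.1·0.72273 = 208.220.
Gain = 208.220 / 213.073 = 0.9772 → 0.977.

0.977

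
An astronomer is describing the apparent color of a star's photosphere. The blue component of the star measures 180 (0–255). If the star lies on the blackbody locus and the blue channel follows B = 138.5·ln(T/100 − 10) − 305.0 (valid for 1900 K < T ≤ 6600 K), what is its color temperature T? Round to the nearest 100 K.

ln(t − 10) = (180 + 305.0) / 138.5 = 3.5018.
t − 10 = e^3.5018 = 33.175, so t = 43.175.
T = 100·t = 4318 K → 4300 K to the nearest 100 K.

4300 K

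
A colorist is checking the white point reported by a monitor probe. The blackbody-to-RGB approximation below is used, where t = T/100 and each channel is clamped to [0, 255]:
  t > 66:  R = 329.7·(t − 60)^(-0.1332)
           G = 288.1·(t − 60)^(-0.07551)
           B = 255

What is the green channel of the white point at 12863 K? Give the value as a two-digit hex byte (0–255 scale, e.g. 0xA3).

0xD1

t = 12863/100 = 128.63; the t > 66 branch applies.
G = 288.1·(128.63 − 60)^(-0.07551) = 288.1·68.63^(-0.07551) = 288.1·0.72665 = 209.348.
Rounded: 209; in hex, 0xD1.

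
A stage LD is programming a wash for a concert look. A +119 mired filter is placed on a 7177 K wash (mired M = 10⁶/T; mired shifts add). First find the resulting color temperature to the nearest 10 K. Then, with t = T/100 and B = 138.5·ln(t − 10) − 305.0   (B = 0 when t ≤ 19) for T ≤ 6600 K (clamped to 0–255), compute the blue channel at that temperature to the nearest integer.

160

M_in = 10⁶/7177 = 139.33; M_out = 139.33 + (+119) = 258.33.
T_out = 10⁶/258.33 = 3871.0 K → 3870 K; t = 38.7.
B = 138.5·ln(38.7 − 10) − 305.0 = 138.5·ln 28.7 − 305.0 = 138.5·3.3569 − 305.0 = 159.930.
Rounded: 160.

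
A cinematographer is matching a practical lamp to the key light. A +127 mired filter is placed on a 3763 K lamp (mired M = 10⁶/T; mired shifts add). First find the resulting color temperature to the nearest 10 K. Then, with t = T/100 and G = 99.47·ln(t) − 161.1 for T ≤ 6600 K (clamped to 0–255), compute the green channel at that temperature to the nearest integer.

161

M_in = 10⁶/3763 = 265.75; M_out = 265.75 + (+127) = 392.75.
T_out = 10⁶/392.75 = 2546.2 K → 2550 K; t = 25.5.
G = 99.47·ln 25.5 − 161.1 = 99.47·3.2387 − 161.1 = 161.051.
Rounded: 161.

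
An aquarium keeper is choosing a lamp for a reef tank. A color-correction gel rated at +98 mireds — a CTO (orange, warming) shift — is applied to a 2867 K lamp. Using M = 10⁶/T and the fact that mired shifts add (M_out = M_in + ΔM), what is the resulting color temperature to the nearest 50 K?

2250 K

M_in = 10⁶/2867 = 348.80 mireds.
M_out = 348.80 + (+98) = 446.80 mireds.
T_out = 10⁶/446.80 = 2238.2 K → 2250 K.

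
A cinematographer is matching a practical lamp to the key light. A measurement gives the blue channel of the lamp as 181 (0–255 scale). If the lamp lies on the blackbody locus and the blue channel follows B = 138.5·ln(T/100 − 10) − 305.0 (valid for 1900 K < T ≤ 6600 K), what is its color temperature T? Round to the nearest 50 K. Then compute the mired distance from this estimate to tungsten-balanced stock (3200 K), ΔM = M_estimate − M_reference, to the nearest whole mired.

-83 mireds

ln(t − 10) = (181 + 305.0) / 138.5 = 3.5090.
t − 10 = e^3.5090 = 33.416, so t = 43.416.
T = 100·t = 4342 K → 4350 K to the nearest 50 K.
M_estimate = 10⁶/4350 = 229.89; M_reference = 10⁶/3200 = 312.50.
ΔM = 229.89 − 312.50 = -82.61 → -83 mireds.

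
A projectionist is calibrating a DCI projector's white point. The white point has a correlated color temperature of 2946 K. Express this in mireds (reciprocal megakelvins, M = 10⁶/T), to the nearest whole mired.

339 mireds

M = 10⁶ / 2946 = 339.443 → 339 mireds.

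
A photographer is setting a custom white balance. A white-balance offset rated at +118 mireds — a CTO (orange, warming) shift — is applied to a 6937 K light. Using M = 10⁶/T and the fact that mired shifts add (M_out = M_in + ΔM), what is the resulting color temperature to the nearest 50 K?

3800 K

M_in = 10⁶/6937 = 144.15 mireds.
M_out = 144.15 + (+118) = 262.15 mireds.
T_out = 10⁶/262.15 = 3814.5 K → 3800 K.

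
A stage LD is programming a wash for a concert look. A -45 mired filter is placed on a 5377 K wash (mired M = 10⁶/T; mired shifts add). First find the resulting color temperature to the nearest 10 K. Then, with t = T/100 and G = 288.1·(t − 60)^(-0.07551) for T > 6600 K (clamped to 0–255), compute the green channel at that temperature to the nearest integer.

M_in = 10⁶/5377 = 185.98; M_out = 185.98 + (-45) = 140.98.
T_out = 10⁶/140.98 = 7093.3 K → 7090 K; t = 70.9.
G = 288.1·(70.9 − 60)^(-0.07551) = 288.1·10.9^(-0.07551) = 288.1·0.83496 = 240.551.
Rounded: 241.

241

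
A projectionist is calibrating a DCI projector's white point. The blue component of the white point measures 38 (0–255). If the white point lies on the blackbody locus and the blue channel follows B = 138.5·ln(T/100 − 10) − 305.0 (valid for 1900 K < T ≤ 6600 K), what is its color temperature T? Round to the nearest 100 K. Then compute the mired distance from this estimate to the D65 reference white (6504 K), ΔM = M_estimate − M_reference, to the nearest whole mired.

+301 mireds

ln(t − 10) = (38 + 305.0) / 138.5 = 2.4765.
t − 10 = e^2.4765 = 11.900, so t = 21.900.
T = 100·t = 2190 K → 2200 K to the nearest 100 K.
M_estimate = 10⁶/2200 = 454.55; M_reference = 10⁶/6504 = 153.75.
ΔM = 454.55 − 153.75 = 300.79 → +301 mireds.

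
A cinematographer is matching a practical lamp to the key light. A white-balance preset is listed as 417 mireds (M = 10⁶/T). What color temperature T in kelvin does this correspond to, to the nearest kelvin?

T = 10⁶ / 417 = 2398.08 K → 2398 K.

2398 K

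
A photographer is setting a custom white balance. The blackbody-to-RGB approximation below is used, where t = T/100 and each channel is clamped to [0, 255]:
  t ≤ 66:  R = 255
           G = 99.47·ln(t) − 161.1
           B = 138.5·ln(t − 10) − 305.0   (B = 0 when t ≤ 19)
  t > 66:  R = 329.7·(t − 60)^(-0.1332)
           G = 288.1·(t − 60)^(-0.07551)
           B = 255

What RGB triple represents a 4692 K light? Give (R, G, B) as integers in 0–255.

t = 4692/100 = 46.92; the t ≤ 66 branch applies.
R = 255 by definition for t ≤ 66.
G = 99.47·ln 46.92 − 161.1 = 99.47·3.8484 − 161.1 = 221.705.
B = 138.5·ln(46.92 − 10) − 305.0 = 138.5·ln 36.92 − 305.0 = 138.5·3.6088 − 305.0 = 194.812.
Rounded: (255, 222, 195).

(255, 222, 195)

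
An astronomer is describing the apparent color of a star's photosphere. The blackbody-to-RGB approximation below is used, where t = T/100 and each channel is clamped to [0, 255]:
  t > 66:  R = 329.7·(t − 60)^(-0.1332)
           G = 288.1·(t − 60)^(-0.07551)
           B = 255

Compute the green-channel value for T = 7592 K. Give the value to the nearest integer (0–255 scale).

t = 7592/100 = 75.92; the t > 66 branch applies.
G = 288.1·(75.92 − 60)^(-0.07551) = 288.1·15.92^(-0.07551) = 288.1·0.81141 = 233.768.
Rounded: 234.

234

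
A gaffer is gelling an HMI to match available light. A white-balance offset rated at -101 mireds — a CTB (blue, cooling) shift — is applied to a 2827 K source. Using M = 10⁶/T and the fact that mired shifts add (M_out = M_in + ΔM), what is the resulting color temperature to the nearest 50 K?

M_in = 10⁶/2827 = 353.73 mireds.
M_out = 353.73 + (-101) = 252.73 mireds.
T_out = 10⁶/252.73 = 3956.8 K → 3950 K.

3950 K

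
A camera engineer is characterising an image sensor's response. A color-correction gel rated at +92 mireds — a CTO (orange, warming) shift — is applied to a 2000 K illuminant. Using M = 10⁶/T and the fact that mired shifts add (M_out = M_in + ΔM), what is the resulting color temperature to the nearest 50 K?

1700 K

M_in = 10⁶/2000 = 500.00 mireds.
M_out = 500.00 + (+92) = 592.00 mireds.
T_out = 10⁶/592.00 = 1689.2 K → 1700 K.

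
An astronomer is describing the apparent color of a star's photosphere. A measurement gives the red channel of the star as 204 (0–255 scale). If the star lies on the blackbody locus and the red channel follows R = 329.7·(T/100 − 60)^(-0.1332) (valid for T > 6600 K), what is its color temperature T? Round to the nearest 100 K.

(t − 60)^(-0.1332) = 204/329.7 = 0.61874.
t − 60 = 0.61874^(1/-0.1332) = 0.61874^(-7.508) = 36.748, so t = 96.748.
T = 100·t = 9675 K → 9700 K to the nearest 100 K.

9700 K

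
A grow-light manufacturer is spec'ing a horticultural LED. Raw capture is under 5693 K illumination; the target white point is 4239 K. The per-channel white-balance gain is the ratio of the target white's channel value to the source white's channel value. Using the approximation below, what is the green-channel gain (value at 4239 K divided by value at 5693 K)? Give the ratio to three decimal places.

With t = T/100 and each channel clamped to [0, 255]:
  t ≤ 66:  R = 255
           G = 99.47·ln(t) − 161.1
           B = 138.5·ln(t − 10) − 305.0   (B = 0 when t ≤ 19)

At 5693 K (t = 56.93):
  G = 99.47·ln 56.93 − 161.1 = 99.47·4.0418 − 161.1 = 240.940.
At 4239 K (t = 42.39):
  G = 99.47·ln 42.39 − 161.1 = 99.47·3.7469 − 161.1 = 211.605.
Gain = 211.605 / 240.940 = 0.8782 → 0.878.

0.878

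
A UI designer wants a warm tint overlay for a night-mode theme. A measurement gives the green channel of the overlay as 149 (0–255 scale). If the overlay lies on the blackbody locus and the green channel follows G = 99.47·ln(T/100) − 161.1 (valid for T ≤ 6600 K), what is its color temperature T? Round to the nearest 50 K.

2250 K

ln t = (149 + 161.1) / 99.47 = 3.1175.
t = e^3.1175 = 22.590.
T = 100·t = 2259 K → 2250 K to the nearest 50 K.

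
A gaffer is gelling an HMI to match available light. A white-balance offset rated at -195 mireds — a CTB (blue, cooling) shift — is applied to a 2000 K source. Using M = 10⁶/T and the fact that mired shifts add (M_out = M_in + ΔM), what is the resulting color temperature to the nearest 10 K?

M_in = 10⁶/2000 = 500.00 mireds.
M_out = 500.00 + (-195) = 305.00 mireds.
T_out = 10⁶/305.00 = 3278.7 K → 3280 K.

3280 K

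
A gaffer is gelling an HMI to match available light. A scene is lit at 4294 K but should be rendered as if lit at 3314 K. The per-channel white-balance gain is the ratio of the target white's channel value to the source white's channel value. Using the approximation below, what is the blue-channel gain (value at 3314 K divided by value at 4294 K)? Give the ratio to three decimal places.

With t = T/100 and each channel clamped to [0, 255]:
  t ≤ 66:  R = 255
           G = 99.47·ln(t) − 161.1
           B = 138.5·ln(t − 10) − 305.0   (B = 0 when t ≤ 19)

At 4294 K (t = 42.94):
  B = 138.5·ln(42.94 − 10) − 305.0 = 138.5·ln 32.94 − 305.0 = 138.5·3.4947 − 305.0 = 179.014.
At 3314 K (t = 33.14):
  B = 138.5·ln(33.14 − 10) − 305.0 = 138.5·ln 23.14 − 305.0 = 138.5·3.1416 − 305.0 = 130.106.
Gain = 130.106 / 179.014 = 0.7268 → 0.727.

0.727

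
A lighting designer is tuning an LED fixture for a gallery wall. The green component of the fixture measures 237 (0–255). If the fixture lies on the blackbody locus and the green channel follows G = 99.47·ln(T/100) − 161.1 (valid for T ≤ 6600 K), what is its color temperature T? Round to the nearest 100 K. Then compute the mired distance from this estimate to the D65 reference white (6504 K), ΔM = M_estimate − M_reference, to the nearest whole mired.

+28 mireds

ln t = (237 + 161.1) / 99.47 = 4.0022.
t = e^4.0022 = 54.719.
T = 100·t = 5472 K → 5500 K to the nearest 100 K.
M_estimate = 10⁶/5500 = 181.82; M_reference = 10⁶/6504 = 153.75.
ΔM = 181.82 − 153.75 = 28.07 → +28 mireds.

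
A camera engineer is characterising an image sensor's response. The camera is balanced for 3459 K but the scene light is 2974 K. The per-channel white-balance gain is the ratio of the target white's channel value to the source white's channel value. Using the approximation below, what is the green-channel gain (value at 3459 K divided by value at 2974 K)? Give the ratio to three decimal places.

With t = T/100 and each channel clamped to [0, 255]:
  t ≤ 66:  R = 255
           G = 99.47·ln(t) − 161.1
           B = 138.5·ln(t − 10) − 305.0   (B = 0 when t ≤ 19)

At 2974 K (t = 29.74):
  G = 99.47·ln 29.74 − 161.1 = 99.47·3.3925 − 161.1 = 176.351.
At 3459 K (t = 34.59):
  G = 99.47·ln 34.59 − 161.1 = 99.47·3.5436 − 161.1 = 191.378.
Gain = 191.378 / 176.351 = 1.0852 → 1.085.

1.085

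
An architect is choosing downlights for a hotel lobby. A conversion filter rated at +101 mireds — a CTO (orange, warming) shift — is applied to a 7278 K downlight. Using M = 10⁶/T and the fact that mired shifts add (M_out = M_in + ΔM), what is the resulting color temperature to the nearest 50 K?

M_in = 10⁶/7278 = 137.40 mireds.
M_out = 137.40 + (+101) = 238.40 mireds.
T_out = 10⁶/238.40 = 4194.6 K → 4200 K.

4200 K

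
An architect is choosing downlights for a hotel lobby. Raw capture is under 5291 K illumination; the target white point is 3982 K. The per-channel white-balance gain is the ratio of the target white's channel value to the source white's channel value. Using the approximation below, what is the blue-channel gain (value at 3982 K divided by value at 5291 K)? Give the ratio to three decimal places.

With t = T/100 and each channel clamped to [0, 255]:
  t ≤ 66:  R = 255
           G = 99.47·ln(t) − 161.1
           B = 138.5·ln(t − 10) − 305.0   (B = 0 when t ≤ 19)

At 5291 K (t = 52.91):
  B = 138.5·ln(52.91 − 10) − 305.0 = 138.5·ln 42.91 − 305.0 = 138.5·3.7591 − 305.0 = 215.636.
At 3982 K (t = 39.82):
  B = 138.5·ln(39.82 − 10) − 305.0 = 138.5·ln 29.82 − 305.0 = 138.5·3.3952 − 305.0 = 165.232.
Gain = 165.232 / 215.636 = 0.7663 → 0.766.

0.766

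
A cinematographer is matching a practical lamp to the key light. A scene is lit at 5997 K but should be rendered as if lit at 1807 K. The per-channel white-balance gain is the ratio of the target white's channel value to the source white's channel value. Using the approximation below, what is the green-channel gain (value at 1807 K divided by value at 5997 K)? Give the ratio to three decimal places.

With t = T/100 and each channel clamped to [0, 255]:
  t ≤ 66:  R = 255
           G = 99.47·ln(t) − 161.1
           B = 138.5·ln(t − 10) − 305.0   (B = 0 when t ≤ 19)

0.515

At 5997 K (t = 59.97):
  G = 99.47·ln 59.97 − 161.1 = 99.47·4.0938 − 161.1 = 246.115.
At 1807 K (t = 18.07):
  G = 99.47·ln 18.07 − 161.1 = 99.47·2.8943 − 161.1 = 126.791.
Gain = 126.791 / 246.115 = 0.5152 → 0.515.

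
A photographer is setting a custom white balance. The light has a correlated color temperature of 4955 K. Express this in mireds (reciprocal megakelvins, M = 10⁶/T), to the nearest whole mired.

M = 10⁶ / 4955 = 201.816 → 202 mireds.

202 mireds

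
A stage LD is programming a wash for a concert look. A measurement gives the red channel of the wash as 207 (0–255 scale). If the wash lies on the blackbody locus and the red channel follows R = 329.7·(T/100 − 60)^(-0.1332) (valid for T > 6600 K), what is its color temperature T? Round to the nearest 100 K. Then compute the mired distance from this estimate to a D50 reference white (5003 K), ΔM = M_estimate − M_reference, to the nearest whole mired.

(t − 60)^(-0.1332) = 207/329.7 = 0.62784.
t − 60 = 0.62784^(1/-0.1332) = 0.62784^(-7.508) = 32.933, so t = 92.933.
T = 100·t = 9293 K → 9300 K to the nearest 100 K.
M_estimate = 10⁶/9300 = 107.53; M_reference = 10⁶/5003 = 199.88.
ΔM = 107.53 − 199.88 = -92.35 → -92 mireds.

-92 mireds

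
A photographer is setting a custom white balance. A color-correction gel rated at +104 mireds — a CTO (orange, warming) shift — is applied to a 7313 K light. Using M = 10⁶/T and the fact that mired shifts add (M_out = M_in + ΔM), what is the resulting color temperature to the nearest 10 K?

M_in = 10⁶/7313 = 136.74 mireds.
M_out = 136.74 + (+104) = 240.74 mireds.
T_out = 10⁶/240.74 = 4153.8 K → 4150 K.

4150 K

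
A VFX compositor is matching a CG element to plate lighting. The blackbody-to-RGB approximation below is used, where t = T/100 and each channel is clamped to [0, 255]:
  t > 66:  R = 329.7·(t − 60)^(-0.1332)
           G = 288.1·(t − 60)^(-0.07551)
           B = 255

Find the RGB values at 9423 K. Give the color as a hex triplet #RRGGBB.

t = 9423/100 = 94.23; the t > 66 branch applies.
R = 329.7·(94.23 − 60)^(-0.1332) = 329.7·34.23^(-0.1332) = 329.7·0.62462 = 205.938.
G = 288.1·(94.23 − 60)^(-0.07551) = 288.1·34.23^(-0.07551) = 288.1·0.76584 = 220.638.
B = 255 by definition for t > 66.
Rounded: (206, 221, 255).
In hex: #CEDDFF.

#CEDDFF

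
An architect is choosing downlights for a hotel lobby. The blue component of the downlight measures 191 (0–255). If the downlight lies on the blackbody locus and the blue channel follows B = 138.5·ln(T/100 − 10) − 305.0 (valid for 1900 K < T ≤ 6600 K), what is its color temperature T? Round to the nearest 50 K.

4600 K

ln(t − 10) = (191 + 305.0) / 138.5 = 3.5812.
t − 10 = e^3.5812 = 35.918, so t = 45.918.
T = 100·t = 4592 K → 4600 K to the nearest 50 K.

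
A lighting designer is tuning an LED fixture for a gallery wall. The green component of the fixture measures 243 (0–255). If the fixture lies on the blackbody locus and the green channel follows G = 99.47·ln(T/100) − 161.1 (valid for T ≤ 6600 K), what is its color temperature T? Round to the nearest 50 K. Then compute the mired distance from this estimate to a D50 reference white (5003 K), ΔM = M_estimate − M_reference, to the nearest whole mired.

ln t = (243 + 161.1) / 99.47 = 4.0625.
t = e^4.0625 = 58.121.
T = 100·t = 5812 K → 5800 K to the nearest 50 K.
M_estimate = 10⁶/5800 = 172.41; M_reference = 10⁶/5003 = 199.88.
ΔM = 172.41 − 199.88 = -27.47 → -27 mireds.

-27 mireds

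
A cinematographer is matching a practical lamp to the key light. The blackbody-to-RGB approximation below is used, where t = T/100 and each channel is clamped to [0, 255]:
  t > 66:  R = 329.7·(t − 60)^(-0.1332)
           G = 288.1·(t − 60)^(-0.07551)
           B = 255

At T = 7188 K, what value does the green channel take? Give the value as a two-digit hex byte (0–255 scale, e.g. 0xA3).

t = 7188/100 = 71.88; the t > 66 branch applies.
G = 288.1·(71.88 − 60)^(-0.07551) = 288.1·11.88^(-0.07551) = 288.1·0.82955 = 238.992.
Rounded: 239; in hex, 0xEF.

0xEF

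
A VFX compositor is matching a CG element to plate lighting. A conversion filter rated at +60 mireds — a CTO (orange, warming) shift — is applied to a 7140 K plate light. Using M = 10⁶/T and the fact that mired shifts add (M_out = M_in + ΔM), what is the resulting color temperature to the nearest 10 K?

5000 K

M_in = 10⁶/7140 = 140.06 mireds.
M_out = 140.06 + (+60) = 200.06 mireds.
T_out = 10⁶/200.06 = 4998.6 K → 5000 K.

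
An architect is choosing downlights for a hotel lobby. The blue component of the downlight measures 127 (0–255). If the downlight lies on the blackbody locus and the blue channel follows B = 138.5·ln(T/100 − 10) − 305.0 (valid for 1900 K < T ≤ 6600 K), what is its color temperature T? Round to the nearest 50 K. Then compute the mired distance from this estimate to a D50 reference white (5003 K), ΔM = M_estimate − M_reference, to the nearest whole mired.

ln(t − 10) = (127 + 305.0) / 138.5 = 3.1191.
t − 10 = e^3.1191 = 22.627, so t = 32.627.
T = 100·t = 3263 K → 3250 K to the nearest 50 K.
M_estimate = 10⁶/3250 = 307.69; M_reference = 10⁶/5003 = 199.88.
ΔM = 307.69 − 199.88 = 107.81 → +108 mireds.

+108 mireds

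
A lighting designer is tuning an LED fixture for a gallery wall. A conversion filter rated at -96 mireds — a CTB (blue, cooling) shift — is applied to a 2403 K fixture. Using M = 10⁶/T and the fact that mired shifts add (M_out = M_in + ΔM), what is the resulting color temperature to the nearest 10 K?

3120 K

M_in = 10⁶/2403 = 416.15 mireds.
M_out = 416.15 + (-96) = 320.15 mireds.
T_out = 10⁶/320.15 = 3123.6 K → 3120 K.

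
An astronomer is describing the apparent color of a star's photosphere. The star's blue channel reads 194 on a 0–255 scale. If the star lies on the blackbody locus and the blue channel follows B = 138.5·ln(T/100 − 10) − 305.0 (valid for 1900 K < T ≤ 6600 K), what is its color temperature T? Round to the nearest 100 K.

ln(t − 10) = (194 + 305.0) / 138.5 = 3.6029.
t − 10 = e^3.6029 = 36.704, so t = 46.704.
T = 100·t = 4670 K → 4700 K to the nearest 100 K.

4700 K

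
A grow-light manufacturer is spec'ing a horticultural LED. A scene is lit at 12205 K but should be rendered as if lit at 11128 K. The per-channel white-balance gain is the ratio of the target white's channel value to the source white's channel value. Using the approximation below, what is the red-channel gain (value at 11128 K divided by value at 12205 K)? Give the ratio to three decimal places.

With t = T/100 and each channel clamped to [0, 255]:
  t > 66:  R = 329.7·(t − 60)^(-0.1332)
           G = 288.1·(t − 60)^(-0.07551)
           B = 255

At 12205 K (t = 122.05):
  R = 329.7·(122.05 − 60)^(-0.1332) = 329.7·62.05^(-0.1332) = 329.7·0.57704 = 190.250.
At 11128 K (t = 111.28):
  R = 329.7·(111.28 − 60)^(-0.1332) = 329.7·51.28^(-0.1332) = 329.7·0.59188 = 195.143.
Gain = 195.143 / 190.250 = 1.0257 → 1.026.

1.026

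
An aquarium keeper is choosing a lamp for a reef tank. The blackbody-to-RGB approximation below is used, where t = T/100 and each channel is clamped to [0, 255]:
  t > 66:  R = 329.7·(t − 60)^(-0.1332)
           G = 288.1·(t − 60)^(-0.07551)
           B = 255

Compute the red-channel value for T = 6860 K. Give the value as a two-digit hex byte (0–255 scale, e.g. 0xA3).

t = 6860/100 = 68.6; the t > 66 branch applies.
R = 329.7·(68.6 − 60)^(-0.1332) = 329.7·8.6^(-0.1332) = 329.7·0.75080 = 247.539.
Rounded: 248; in hex, 0xF8.

0xF8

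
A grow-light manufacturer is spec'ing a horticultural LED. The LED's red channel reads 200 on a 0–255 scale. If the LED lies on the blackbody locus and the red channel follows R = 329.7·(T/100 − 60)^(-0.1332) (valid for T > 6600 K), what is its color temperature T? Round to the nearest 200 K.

10200 K

(t − 60)^(-0.1332) = 200/329.7 = 0.60661.
t − 60 = 0.60661^(1/-0.1332) = 0.60661^(-7.508) = 42.638, so t = 102.638.
T = 100·t = 10264 K → 10200 K to the nearest 200 K.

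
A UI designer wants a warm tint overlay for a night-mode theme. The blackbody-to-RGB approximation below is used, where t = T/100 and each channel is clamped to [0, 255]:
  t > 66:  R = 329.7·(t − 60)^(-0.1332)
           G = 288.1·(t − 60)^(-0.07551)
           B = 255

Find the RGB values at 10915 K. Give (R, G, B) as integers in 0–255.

t = 10915/100 = 109.15; the t > 66 branch applies.
R = 329.7·(109.15 − 60)^(-0.1332) = 329.7·49.15^(-0.1332) = 329.7·0.59524 = 196.249.
G = 288.1·(109.15 − 60)^(-0.07551) = 288.1·49.15^(-0.07551) = 288.1·0.74520 = 214.692.
B = 255 by definition for t > 66.
Rounded: (196, 215, 255).

(196, 215, 255)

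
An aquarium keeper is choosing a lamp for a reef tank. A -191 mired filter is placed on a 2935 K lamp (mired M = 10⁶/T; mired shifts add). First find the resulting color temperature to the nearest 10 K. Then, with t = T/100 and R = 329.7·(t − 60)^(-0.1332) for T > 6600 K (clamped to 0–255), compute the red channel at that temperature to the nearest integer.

255

M_in = 10⁶/2935 = 340.72; M_out = 340.72 + (-191) = 149.72.
T_out = 10⁶/149.72 = 6679.3 K → 6680 K; t = 66.8.
R = 329.7·(66.8 − 60)^(-0.1332) = 329.7·6.8^(-0.1332) = 329.7·0.77466 = 255.405 → clamped to 255.
Rounded: 255.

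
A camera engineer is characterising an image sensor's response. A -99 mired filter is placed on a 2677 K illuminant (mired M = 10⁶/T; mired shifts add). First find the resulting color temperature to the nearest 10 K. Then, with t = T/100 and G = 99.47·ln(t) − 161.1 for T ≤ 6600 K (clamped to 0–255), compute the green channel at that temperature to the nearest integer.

M_in = 10⁶/2677 = 373.55; M_out = 373.55 + (-99) = 274.55.
T_out = 10⁶/274.55 = 3642.3 K → 3640 K; t = 36.4.
G = 99.47·ln 36.4 − 161.1 = 99.47·3.5946 − 161.1 = 196.452.
Rounded: 196.

196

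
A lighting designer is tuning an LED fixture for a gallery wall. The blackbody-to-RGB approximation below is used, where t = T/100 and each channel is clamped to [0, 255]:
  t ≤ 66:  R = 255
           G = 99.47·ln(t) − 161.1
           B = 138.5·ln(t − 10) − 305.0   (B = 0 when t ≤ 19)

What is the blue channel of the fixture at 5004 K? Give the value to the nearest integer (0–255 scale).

t = 5004/100 = 50.04; the t ≤ 66 branch applies.
B = 138.5·ln(50.04 − 10) − 305.0 = 138.5·ln 40.04 − 305.0 = 138.5·3.6899 − 305.0 = 206.048.
Rounded: 206.

206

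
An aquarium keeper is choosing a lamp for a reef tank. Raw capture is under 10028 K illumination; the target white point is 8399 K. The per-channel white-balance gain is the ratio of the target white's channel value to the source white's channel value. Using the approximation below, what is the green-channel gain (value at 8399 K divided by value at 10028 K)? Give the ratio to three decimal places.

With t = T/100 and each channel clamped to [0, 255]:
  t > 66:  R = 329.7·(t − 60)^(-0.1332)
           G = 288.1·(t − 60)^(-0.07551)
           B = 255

At 10028 K (t = 100.28):
  G = 288.1·(100.28 − 60)^(-0.07551) = 288.1·40.28^(-0.07551) = 288.1·0.75648 = 217.943.
At 8399 K (t = 83.99):
  G = 288.1·(83.99 − 60)^(-0.07551) = 288.1·23.99^(-0.07551) = 288.1·0.78667 = 226.640.
Gain = 226.640 / 217.943 = 1.0399 → 1.040.

1.040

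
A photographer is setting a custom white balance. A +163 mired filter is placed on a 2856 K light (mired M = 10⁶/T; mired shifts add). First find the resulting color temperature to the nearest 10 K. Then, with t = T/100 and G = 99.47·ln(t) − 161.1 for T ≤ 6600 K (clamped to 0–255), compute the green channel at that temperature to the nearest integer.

134

M_in = 10⁶/2856 = 350.14; M_out = 350.14 + (+163) = 513.14.
T_out = 10⁶/513.14 = 1948.8 K → 1950 K; t = 19.5.
G = 99.47·ln 19.5 − 161.1 = 99.47·2.9704 − 161.1 = 134.367.
Rounded: 134.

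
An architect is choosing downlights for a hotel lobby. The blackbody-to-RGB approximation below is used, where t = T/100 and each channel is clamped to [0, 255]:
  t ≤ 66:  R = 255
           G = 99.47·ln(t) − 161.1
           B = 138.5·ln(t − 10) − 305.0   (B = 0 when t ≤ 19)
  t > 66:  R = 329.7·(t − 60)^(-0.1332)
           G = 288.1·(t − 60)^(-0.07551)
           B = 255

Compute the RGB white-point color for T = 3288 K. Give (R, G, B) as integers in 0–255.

(255, 186, 129)

t = 3288/100 = 32.88; the t ≤ 66 branch applies.
R = 255 by definition for t ≤ 66.
G = 99.47·ln 32.88 − 161.1 = 99.47·3.4929 − 161.1 = 186.335.
B = 138.5·ln(32.88 − 10) − 305.0 = 138.5·ln 22.88 − 305.0 = 138.5·3.1303 − 305.0 = 128.541.
Rounded: (255, 186, 129).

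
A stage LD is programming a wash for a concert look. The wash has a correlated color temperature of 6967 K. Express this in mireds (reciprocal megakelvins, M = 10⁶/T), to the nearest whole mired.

144 mireds

M = 10⁶ / 6967 = 143.534 → 144 mireds.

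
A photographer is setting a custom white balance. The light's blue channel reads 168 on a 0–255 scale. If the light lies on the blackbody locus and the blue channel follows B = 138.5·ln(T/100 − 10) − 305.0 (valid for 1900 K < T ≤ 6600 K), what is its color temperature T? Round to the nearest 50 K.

4050 K

ln(t − 10) = (168 + 305.0) / 138.5 = 3.4152.
t − 10 = e^3.4152 = 30.422, so t = 40.422.
T = 100·t = 4042 K → 4050 K to the nearest 50 K.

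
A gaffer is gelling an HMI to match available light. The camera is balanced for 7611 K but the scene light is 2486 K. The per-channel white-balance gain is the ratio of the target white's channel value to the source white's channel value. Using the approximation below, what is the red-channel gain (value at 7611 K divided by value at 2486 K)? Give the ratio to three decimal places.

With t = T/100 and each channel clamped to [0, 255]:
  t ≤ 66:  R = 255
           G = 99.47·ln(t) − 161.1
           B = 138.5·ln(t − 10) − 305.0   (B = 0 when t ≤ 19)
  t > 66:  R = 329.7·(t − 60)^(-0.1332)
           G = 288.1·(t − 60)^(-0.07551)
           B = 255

0.893

At 2486 K (t = 24.86):
  R = 255 by definition for t ≤ 66.
At 7611 K (t = 76.11):
  R = 329.7·(76.11 − 60)^(-0.1332) = 329.7·16.11^(-0.1332) = 329.7·0.69058 = 227.685.
Gain = 227.685 / 255.000 = 0.8929 → 0.893.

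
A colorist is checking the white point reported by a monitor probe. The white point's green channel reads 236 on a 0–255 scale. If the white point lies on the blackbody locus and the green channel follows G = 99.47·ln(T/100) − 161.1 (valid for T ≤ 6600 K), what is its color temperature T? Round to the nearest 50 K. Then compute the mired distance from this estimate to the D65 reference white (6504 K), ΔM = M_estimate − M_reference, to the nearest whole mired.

+31 mireds

ln t = (236 + 161.1) / 99.47 = 3.9922.
t = e^3.9922 = 54.172.
T = 100·t = 5417 K → 5400 K to the nearest 50 K.
M_estimate = 10⁶/5400 = 185.19; M_reference = 10⁶/6504 = 153.75.
ΔM = 185.19 − 153.75 = 31.43 → +31 mireds.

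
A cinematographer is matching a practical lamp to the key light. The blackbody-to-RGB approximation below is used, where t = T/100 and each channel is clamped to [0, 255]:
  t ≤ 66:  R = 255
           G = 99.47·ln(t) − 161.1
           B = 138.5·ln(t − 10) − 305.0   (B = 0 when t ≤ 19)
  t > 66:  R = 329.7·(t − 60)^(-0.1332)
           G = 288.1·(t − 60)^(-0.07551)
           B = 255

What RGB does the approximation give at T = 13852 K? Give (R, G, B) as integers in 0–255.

(184, 207, 255)

t = 13852/100 = 138.52; the t > 66 branch applies.
R = 329.7·(138.52 − 60)^(-0.1332) = 329.7·78.52^(-0.1332) = 329.7·0.55923 = 184.377.
G = 288.1·(138.52 − 60)^(-0.07551) = 288.1·78.52^(-0.07551) = 288.1·0.71930 = 207.230.
B = 255 by definition for t > 66.
Rounded: (184, 207, 255).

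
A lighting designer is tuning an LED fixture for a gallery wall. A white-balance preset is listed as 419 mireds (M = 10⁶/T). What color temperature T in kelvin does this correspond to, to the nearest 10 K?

T = 10⁶ / 419 = 2386.63 K → 2390 K.

2390 K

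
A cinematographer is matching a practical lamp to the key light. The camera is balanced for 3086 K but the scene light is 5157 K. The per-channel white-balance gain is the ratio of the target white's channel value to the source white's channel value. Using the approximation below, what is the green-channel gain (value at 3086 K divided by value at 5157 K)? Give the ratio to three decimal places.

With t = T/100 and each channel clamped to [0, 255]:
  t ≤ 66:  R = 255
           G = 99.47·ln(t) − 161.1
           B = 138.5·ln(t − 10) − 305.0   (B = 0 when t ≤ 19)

At 5157 K (t = 51.57):
  G = 99.47·ln 51.57 − 161.1 = 99.47·3.9429 − 161.1 = 231.104.
At 3086 K (t = 30.86):
  G = 99.47·ln 30.86 − 161.1 = 99.47·3.4295 − 161.1 = 180.028.
Gain = 180.028 / 231.104 = 0.7790 → 0.779.

0.779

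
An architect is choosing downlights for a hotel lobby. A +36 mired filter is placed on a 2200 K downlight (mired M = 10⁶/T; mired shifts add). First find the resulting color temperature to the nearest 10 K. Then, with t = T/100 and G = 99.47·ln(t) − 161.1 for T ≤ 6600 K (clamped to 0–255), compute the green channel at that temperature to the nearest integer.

M_in = 10⁶/2200 = 454.55; M_out = 454.55 + (+36) = 490.55.
T_out = 10⁶/490.55 = 2038.5 K → 2040 K; t = 20.4.
G = 99.47·ln 20.4 − 161.1 = 99.47·3.0155 − 161.1 = 138.855.
Rounded: 139.

139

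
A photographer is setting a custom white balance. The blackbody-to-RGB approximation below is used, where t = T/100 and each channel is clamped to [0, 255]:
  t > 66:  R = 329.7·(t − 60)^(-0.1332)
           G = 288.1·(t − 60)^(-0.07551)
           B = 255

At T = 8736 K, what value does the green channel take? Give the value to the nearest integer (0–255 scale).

t = 8736/100 = 87.36; the t > 66 branch applies.
G = 288.1·(87.36 − 60)^(-0.07551) = 288.1·27.36^(-0.07551) = 288.1·0.77890 = 224.402.
Rounded: 224.

224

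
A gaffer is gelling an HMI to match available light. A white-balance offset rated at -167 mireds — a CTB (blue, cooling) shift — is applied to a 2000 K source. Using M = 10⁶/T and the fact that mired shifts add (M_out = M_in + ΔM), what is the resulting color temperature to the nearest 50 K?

M_in = 10⁶/2000 = 500.00 mireds.
M_out = 500.00 + (-167) = 333.00 mireds.
T_out = 10⁶/333.00 = 3003.0 K → 3000 K.

3000 K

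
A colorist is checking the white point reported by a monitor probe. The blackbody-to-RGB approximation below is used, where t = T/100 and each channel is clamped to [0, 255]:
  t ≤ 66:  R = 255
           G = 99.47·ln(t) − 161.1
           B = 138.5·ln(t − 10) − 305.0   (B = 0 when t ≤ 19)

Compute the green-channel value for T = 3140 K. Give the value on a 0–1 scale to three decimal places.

0.713

t = 3140/100 = 31.4; the t ≤ 66 branch applies.
G = 99.47·ln 31.4 − 161.1 = 99.47·3.4468 − 161.1 = 181.754.
On a 0–1 scale: 181.754/255 = 0.7128 → 0.713.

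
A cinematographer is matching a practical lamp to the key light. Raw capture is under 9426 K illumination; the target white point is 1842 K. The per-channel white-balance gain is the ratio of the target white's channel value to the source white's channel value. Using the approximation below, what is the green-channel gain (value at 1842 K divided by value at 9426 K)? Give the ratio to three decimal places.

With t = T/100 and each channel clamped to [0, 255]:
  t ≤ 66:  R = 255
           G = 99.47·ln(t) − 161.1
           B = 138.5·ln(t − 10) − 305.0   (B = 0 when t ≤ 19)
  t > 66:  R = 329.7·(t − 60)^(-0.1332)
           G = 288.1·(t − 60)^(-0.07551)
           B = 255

At 9426 K (t = 94.26):
  G = 288.1·(94.26 − 60)^(-0.07551) = 288.1·34.26^(-0.07551) = 288.1·0.76579 = 220.623.
At 1842 K (t = 18.42):
  G = 99.47·ln 18.42 − 161.1 = 99.47·2.9134 − 161.1 = 128.700.
Gain = 128.700 / 220.623 = 0.5833 → 0.583.

0.583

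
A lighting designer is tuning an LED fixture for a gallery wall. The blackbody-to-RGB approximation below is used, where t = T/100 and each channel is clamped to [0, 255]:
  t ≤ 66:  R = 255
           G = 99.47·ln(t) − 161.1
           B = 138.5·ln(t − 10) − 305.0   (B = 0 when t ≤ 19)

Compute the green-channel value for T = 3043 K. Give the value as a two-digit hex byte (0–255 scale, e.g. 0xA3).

0xB3

t = 3043/100 = 30.43; the t ≤ 66 branch applies.
G = 99.47·ln 30.43 − 161.1 = 99.47·3.4154 − 161.1 = 178.633.
Rounded: 179; in hex, 0xB3.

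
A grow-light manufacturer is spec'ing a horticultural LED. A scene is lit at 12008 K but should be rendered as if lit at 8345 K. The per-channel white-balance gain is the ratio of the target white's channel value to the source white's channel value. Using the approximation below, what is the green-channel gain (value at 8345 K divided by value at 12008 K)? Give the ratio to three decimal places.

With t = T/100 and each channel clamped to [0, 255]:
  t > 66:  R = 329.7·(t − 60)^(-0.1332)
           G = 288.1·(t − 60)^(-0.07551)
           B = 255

1.074

At 12008 K (t = 120.08):
  G = 288.1·(120.08 − 60)^(-0.07551) = 288.1·60.08^(-0.07551) = 288.1·0.73399 = 211.462.
At 8345 K (t = 83.45):
  G = 288.1·(83.45 − 60)^(-0.07551) = 288.1·23.45^(-0.07551) = 288.1·0.78803 = 227.030.
Gain = 227.030 / 211.462 = 1.0736 → 1.074.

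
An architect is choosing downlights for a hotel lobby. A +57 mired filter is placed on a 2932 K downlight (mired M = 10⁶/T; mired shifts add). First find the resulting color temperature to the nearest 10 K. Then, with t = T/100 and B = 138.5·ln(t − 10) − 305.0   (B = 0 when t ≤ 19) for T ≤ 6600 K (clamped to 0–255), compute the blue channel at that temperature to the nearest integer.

M_in = 10⁶/2932 = 341.06; M_out = 341.06 + (+57) = 398.06.
T_out = 10⁶/398.06 = 2512.2 K → 2510 K; t = 25.1.
B = 138.5·ln(25.1 − 10) − 305.0 = 138.5·ln 15.1 − 305.0 = 138.5·2.7147 − 305.0 = 70.985.
Rounded: 71.

71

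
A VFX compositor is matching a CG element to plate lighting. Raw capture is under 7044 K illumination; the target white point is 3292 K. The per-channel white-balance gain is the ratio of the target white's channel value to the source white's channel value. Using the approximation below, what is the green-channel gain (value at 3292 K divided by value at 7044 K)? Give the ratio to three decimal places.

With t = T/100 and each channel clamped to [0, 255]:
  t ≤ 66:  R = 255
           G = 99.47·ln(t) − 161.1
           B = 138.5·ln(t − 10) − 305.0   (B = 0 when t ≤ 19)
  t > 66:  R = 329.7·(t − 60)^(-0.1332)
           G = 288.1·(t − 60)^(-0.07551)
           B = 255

0.773

At 7044 K (t = 70.44):
  G = 288.1·(70.44 − 60)^(-0.07551) = 288.1·10.44^(-0.07551) = 288.1·0.83768 = 241.335.
At 3292 K (t = 32.92):
  G = 99.47·ln 32.92 − 161.1 = 99.47·3.4941 − 161.1 = 186.456.
Gain = 186.456 / 241.335 = 0.7726 → 0.773.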